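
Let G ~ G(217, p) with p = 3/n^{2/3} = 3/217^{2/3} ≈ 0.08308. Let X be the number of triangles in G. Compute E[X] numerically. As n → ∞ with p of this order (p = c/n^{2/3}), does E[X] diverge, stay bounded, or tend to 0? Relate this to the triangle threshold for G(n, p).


Number of potential triangles: C(217, 3) = 1679580.
Each occurs with probability p³ ≈ (0.08308)³ ≈ 5.733823e-04.
By linearity: E[X] = C(217, 3)·p³ ≈ 1679580 · 5.733823e-04 ≈ 963.0415.
Since α = 2/3 < 1, p = c/n^{2/3} ≫ 1/n is above the triangle threshold p ~ 1/n. Asymptotically E[X] ~ (c³/6)·n^{3(1−α)} = (3³/6)·n^{1} → ∞; triangles are abundant w.h.p.

E[X] ≈ 963.0415; in regime p = Θ(1/n^{2/3}) E[X] diverges (above the triangle threshold p ~ 1/n).


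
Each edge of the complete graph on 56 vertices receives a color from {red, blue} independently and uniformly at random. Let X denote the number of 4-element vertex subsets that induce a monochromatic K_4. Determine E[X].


Let X = Σ_S X_S over the C(56, 4) = 367290 subsets S of size 4, where X_S = 1 if the K_4 on S is monochromatic.
For a fixed S, the K_4 on S has C(4, 2) = 6 edges. P[all 6 edges red] = (1/2)^6, and likewise for blue, so P[monochromatic] = 2·(1/2)^6 = 2^{1 − 6} = 1/32.
By linearity: E[X] = C(56, 4) · 2^{1 − 6} = 367290 · 1/32 = 183645/16.
Numerically: E[X] ≈ 11477.81250.

E[X] = C(56,4)·2^(1−C(4,2)) = 183645/16 ≈ 11477.81250.


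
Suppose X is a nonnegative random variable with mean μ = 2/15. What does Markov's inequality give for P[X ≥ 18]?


μ = E[X] = 2/15, a = 18.
Markov: P[X ≥ 18] ≤ μ/a = (2/15)/18 = 1/135.
Numerically: ≈ 0.0074.
(Since a = 18 > μ = 0.1333, the bound 1/135 is < 1 and informative.)

P[X ≥ 18] ≤ 1/135 ≈ 0.0074.


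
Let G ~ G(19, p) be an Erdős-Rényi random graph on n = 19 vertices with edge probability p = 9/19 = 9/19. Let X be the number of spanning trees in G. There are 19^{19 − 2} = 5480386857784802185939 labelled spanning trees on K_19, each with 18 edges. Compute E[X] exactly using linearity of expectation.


K_19 has 19^{19 − 2} = 5480386857784802185939 labelled spanning trees.
For each such spanning tree H, let X_H = 1 if all 18 edges of H are present in G. Then P[X_H = 1] = p^{18} = (9/19)^{18} = 150094635296999121/104127350297911241532841.
By linearity: E[X] = Σ_H E[X_H] = 5480386857784802185939 · p^{18} = 5480386857784802185939 · 150094635296999121/104127350297911241532841 = 150094635296999121/19.
Numerically: E[X] ≈ 7.8997e+15.

E[X] = 5480386857784802185939 · (9/19)^{18} = 150094635296999121/19 ≈ 7.8997e+15.


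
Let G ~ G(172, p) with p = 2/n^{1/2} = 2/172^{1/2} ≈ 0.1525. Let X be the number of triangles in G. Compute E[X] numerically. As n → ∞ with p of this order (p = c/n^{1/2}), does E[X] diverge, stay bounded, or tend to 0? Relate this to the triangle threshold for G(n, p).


Number of potential triangles: C(172, 3) = 833340.
Each occurs with probability p³ ≈ (0.1525)³ ≈ 3.5464784e-03.
By linearity: E[X] = C(172, 3)·p³ ≈ 833340 · 3.5464784e-03 ≈ 2955.42229.
Since α = 1/2 < 1, p = c/n^{1/2} ≫ 1/n is above the triangle threshold p ~ 1/n. Asymptotically E[X] ~ (c³/6)·n^{3(1−α)} = (2³/6)·n^{1.5} → ∞; triangles are abundant w.h.p.

E[X] ≈ 2955.42229; in regime p = Θ(1/n^{1/2}) E[X] diverges (above the triangle threshold p ~ 1/n).


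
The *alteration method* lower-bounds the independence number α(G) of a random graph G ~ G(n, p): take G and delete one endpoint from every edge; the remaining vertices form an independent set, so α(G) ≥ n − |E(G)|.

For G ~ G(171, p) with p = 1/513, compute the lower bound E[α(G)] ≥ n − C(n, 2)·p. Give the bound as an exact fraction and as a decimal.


E[|E(G)|] = C(171, 2)·p = 14535 · (1/513) = 85/3.
E[α(G)] ≥ n − E[|E(G)|] = 171 − 85/3 = 428/3.
Numerically: ≈ 142.666667.
(This is only a lower bound; the true E[α(G)] may be larger.)

E[α(G)] ≥ 428/3 ≈ 142.666667.


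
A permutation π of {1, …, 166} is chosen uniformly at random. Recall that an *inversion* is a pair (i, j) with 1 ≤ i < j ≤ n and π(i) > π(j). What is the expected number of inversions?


Write X = Σ X_I over the C(166, 2) = 13695 pairs i < j, with X_I the indicator of one inversion.
There are 13695 indicators.
For each fixed pair i < j, the values π(i) and π(j) are two distinct elements of {1, …, 166} in uniformly random order; by symmetry P[π(i) > π(j)] = 1/2.
By linearity: E[X] = 13695 · (1/2) = C(166, 2) · (1/2) = 13695/2 = 13695/2 ≈ 6847.50000.

E[X] = 13695/2 = 6847.50000.


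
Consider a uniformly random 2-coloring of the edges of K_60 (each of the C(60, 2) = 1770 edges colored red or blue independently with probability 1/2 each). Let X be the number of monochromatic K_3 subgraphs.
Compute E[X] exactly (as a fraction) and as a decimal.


Let X = Σ_S X_S over the C(60, 3) = 34220 subsets S of size 3, where X_S = 1 if the K_3 on S is monochromatic.
For a fixed S, the K_3 on S has C(3, 2) = 3 edges. P[all 3 edges red] = (1/2)^3, and likewise for blue, so P[monochromatic] = 2·(1/2)^3 = 2^{1 − 3} = 1/4.
By linearity: E[X] = C(60, 3) · 2^{1 − 3} = 34220 · 1/4 = 8555.
Numerically: E[X] ≈ 8555.00000.

E[X] = C(60,3)·2^(1−C(3,2)) = 8555 ≈ 8555.00000.


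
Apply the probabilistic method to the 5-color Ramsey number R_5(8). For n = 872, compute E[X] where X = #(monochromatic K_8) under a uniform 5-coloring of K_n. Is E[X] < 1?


E[X] = C(872, 8) · 5^{1 − 28} = 8028343903111291045 · 5^{−27} = 8028343903111291045/7450580596923828125.
As a reduced fraction: E[X] = 1605668780622258209/1490116119384765625 ≈ 1.078.
Is E[X] < 1? NO.
Since E[X] ≥ 1, the first-moment bound is inconclusive at n = 872; it does NOT by itself certify R_5(8) > 872.

E[X] = 1605668780622258209/1490116119384765625 ≈ 1.078; E[X] ≥ 1; first-moment method inconclusive here.


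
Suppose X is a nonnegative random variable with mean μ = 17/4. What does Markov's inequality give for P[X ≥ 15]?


μ = E[X] = 17/4, a = 15.
Markov: P[X ≥ 15] ≤ μ/a = (17/4)/15 = 17/60.
Numerically: ≈ 0.283333.
(Since a = 15 > μ = 4.250000, the bound 17/60 is < 1 and informative.)

P[X ≥ 15] ≤ 17/60 ≈ 0.283333.


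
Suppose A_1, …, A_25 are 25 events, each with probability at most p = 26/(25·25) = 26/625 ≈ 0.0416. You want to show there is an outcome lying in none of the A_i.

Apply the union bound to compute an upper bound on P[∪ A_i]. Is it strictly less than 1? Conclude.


Union bound: P[∪_{i=1}^{25} A_i] ≤ Σ_i P[A_i] ≤ 25·p = 25·(26/625) = 26/25.
Numerically: 26/25 ≈ 1.0400.
Is 26/25 < 1? NO.
Since the bound 26/25 is ≥ 1, the union bound is uninformative here; it does NOT by itself certify existence.

25·p = 26/25 ≈ 1.0400; existence NOT certified by the union bound.


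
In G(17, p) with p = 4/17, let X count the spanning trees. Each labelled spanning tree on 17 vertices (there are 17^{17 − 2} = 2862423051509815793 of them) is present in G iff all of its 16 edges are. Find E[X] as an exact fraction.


K_17 has 17^{17 − 2} = 2862423051509815793 labelled spanning trees.
For each such spanning tree H, let X_H = 1 if all 16 edges of H are present in G. Then P[X_H = 1] = p^{16} = (4/17)^{16} = 4294967296/48661191875666868481.
By linearity: E[X] = Σ_H E[X_H] = 2862423051509815793 · p^{16} = 2862423051509815793 · 4294967296/48661191875666868481 = 4294967296/17.
Numerically: E[X] ≈ 2.5265e+08.

E[X] = 2862423051509815793 · (4/17)^{16} = 4294967296/17 ≈ 2.5265e+08.


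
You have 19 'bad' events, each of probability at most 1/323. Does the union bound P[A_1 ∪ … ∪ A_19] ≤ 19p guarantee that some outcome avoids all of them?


Union bound: P[∪_{i=1}^{19} A_i] ≤ Σ_i P[A_i] ≤ 19·p = 19·(1/323) = 1/17.
Numerically: 1/17 ≈ 0.05882.
Is 1/17 < 1? YES.
Since P[∪ A_i] ≤ 1/17 < 1, the complement has P[∩ A_i^c] ≥ 1 − 1/17 = 16/17 > 0, so some outcome avoids every A_i.

19·p = 1/17 ≈ 0.05882; existence CERTIFIED by the union bound.


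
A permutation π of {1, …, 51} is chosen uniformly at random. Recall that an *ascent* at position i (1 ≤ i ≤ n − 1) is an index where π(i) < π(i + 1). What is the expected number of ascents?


Write X = Σ X_I over i = 1, …, 50, with X_I the indicator of one ascent.
There are 50 indicators.
For each fixed i, the pair (π(i), π(i+1)) is a uniformly random ordered pair of distinct values from {1, …, 51}; by symmetry P[π(i) < π(i+1)] = 1/2.
By linearity: E[X] = 50 · (1/2) = (51 − 1) · (1/2) = 25 ≈ 25.000000.

E[X] = 25 = 25.000000.


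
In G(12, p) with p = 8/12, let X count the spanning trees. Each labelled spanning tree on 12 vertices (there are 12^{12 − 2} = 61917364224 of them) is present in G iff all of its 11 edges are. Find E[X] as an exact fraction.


K_12 has 12^{12 − 2} = 61917364224 labelled spanning trees.
For each such spanning tree H, let X_H = 1 if all 11 edges of H are present in G. Then P[X_H = 1] = p^{11} = (2/3)^{11} = 2048/177147.
By linearity of expectation: E[X] = Σ_H E[X_H] = 61917364224 · p^{11} = 61917364224 · 2048/177147 = 2147483648/3.
Numerically: E[X] ≈ 7.1583e+08.

E[X] = 61917364224 · (2/3)^{11} = 2147483648/3 ≈ 7.1583e+08.


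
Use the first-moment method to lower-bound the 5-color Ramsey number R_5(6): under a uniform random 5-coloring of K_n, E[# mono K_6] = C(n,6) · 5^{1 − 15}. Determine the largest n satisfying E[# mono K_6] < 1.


We need C(n, 6) · 5^{1 − 15} < 1, i.e. C(n, 6) < 5^{15 − 1} = 6103515625.
Check values of n near the boundary:
  n = 126: C(126, 6) = 4925156775; 4925156775 < 6103515625? YES
  n = 127: C(127, 6) = 5169379425; 5169379425 < 6103515625? YES
  n = 128: C(128, 6) = 5423611200; 5423611200 < 6103515625? YES
  n = 129: C(129, 6) = 5688177600; 5688177600 < 6103515625? YES
  n = 130: C(130, 6) = 5963412000; 5963412000 < 6103515625? YES
  n = 131: C(131, 6) = 6249655776; 6249655776 < 6103515625? NO
The largest n with C(n, 6) < 6103515625 is n = 130 (where E[X] = 47707296/48828125 ≈ 0.977045). Hence R_5(6) > 130, i.e. R_5(6) ≥ 131.

Largest n = 130; hence R_5(6) > 130.


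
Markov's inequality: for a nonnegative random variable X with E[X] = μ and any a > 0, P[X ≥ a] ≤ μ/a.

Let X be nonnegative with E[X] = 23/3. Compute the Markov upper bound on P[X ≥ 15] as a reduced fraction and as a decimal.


μ = E[X] = 23/3, a = 15.
Markov: P[X ≥ 15] ≤ μ/a = (23/3)/15 = 23/45.
Numerically: ≈ 0.511111.
(Since a = 15 > μ = 7.666667, the bound 23/45 is < 1 and informative.)

P[X ≥ 15] ≤ 23/45 ≈ 0.511111.


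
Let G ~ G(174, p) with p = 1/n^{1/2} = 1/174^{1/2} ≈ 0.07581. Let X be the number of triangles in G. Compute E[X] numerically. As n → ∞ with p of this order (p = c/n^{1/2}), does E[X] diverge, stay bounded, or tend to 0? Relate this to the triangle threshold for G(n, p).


Number of potential triangles: C(174, 3) = 862924.
Each occurs with probability p³ ≈ (0.07581)³ ≈ 4.356885e-04.
By linearity: E[X] = C(174, 3)·p³ ≈ 862924 · 4.356885e-04 ≈ 375.9661.
Since α = 1/2 < 1, p = c/n^{1/2} ≫ 1/n is above the triangle threshold p ~ 1/n. Asymptotically E[X] ~ (c³/6)·n^{3(1−α)} = (1³/6)·n^{1.5} → ∞; triangles are abundant w.h.p.

E[X] ≈ 375.9661; in regime p = Θ(1/n^{1/2}) E[X] diverges (above the triangle threshold p ~ 1/n).


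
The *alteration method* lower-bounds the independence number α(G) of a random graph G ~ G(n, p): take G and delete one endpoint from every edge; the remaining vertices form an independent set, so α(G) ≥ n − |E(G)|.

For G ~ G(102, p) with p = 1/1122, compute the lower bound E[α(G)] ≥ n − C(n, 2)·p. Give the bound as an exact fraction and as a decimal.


E[|E(G)|] = C(102, 2)·p = 5151 · (1/1122) = 101/22.
E[α(G)] ≥ n − E[|E(G)|] = 102 − 101/22 = 2143/22.
Numerically: ≈ 97.409.
(This is only a lower bound; the true E[α(G)] may be larger.)

E[α(G)] ≥ 2143/22 ≈ 97.409.


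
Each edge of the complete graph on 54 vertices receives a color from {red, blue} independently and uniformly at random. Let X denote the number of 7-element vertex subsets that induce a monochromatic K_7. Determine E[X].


Let X = Σ_S X_S over the C(54, 7) = 177100560 subsets S of size 7, where X_S = 1 if the K_7 on S is monochromatic.
For a fixed S, the K_7 on S has C(7, 2) = 21 edges. P[all 21 edges red] = (1/2)^21, and likewise for blue, so P[monochromatic] = 2·(1/2)^21 = 2^{1 − 21} = 1/1048576.
By linearity: E[X] = C(54, 7) · 2^{1 − 21} = 177100560 · 1/1048576 = 11068785/65536.
Numerically: E[X] ≈ 168.8963.

E[X] = C(54,7)·2^(1−C(7,2)) = 11068785/65536 ≈ 168.8963.


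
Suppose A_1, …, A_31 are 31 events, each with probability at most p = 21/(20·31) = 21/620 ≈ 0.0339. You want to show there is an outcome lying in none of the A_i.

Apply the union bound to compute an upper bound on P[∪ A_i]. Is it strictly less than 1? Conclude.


Union bound: P[∪_{i=1}^{31} A_i] ≤ Σ_i P[A_i] ≤ 31·p = 31·(21/620) = 21/20.
Numerically: 21/20 ≈ 1.0500.
Is 21/20 < 1? NO.
Since the bound 21/20 is ≥ 1, the union bound is uninformative here; it does NOT by itself certify existence.

31·p = 21/20 ≈ 1.0500; existence NOT certified by the union bound.


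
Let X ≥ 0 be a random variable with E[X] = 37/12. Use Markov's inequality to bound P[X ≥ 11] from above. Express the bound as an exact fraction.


μ = E[X] = 37/12, a = 11.
Markov: P[X ≥ 11] ≤ μ/a = (37/12)/11 = 37/132.
Numerically: ≈ 0.28030.
(Since a = 11 > μ = 3.08333, the bound 37/132 is < 1 and informative.)

P[X ≥ 11] ≤ 37/132 ≈ 0.28030.


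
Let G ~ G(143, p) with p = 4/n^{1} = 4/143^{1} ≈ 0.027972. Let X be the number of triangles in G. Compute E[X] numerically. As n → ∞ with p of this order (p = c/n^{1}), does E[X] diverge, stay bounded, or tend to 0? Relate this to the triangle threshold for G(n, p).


Number of potential triangles: C(143, 3) = 477191.
Each occurs with probability p³ ≈ (0.027972)³ ≈ 2.18862755e-05.
By linearity: E[X] = C(143, 3)·p³ ≈ 477191 · 2.18862755e-05 ≈ 10.443934.
Here α = 1, so p = 4/n is exactly at the triangle threshold p ~ 1/n. Asymptotically E[X] → c³/6 = 4³/6 = 32/3 ≈ 10.666667, a bounded constant. In this regime the triangle count is asymptotically Poisson(c³/6).

E[X] ≈ 10.443934; in regime p = Θ(1/n^{1}) E[X] stays bounded (at the triangle threshold p ~ 1/n).


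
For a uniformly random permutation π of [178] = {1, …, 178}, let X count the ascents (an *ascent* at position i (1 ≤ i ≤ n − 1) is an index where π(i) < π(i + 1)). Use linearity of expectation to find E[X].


Write X = Σ X_I over i = 1, …, 177, with X_I the indicator of one ascent.
There are 177 indicators.
For each fixed i, the pair (π(i), π(i+1)) is a uniformly random ordered pair of distinct values from {1, …, 178}; by symmetry P[π(i) < π(i+1)] = 1/2.
By linearity: E[X] = 177 · (1/2) = (178 − 1) · (1/2) = 177/2 ≈ 88.500000.

E[X] = 177/2 = 88.500000.


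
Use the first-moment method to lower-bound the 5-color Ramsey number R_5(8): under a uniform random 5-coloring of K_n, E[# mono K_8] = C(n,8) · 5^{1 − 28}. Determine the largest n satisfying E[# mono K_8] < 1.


We need C(n, 8) · 5^{1 − 28} < 1, i.e. C(n, 8) < 5^{28 − 1} = 7450580596923828125.
Check values of n near the boundary:
  n = 858: C(858, 8) = 7049584530256467771; 7049584530256467771 < 7450580596923828125? YES
  n = 859: C(859, 8) = 7115855595170747139; 7115855595170747139 < 7450580596923828125? YES
  n = 860: C(860, 8) = 7182671140665308145; 7182671140665308145 < 7450580596923828125? YES
  n = 861: C(861, 8) = 7250034996615275865; 7250034996615275865 < 7450580596923828125? YES
  n = 862: C(862, 8) = 7317951015318931845; 7317951015318931845 < 7450580596923828125? YES
  n = 863: C(863, 8) = 7386423071602617757; 7386423071602617757 < 7450580596923828125? YES
  n = 864: C(864, 8) = 7455455062926006708; 7455455062926006708 < 7450580596923828125? NO
  n = 865: C(865, 8) = 7525050909487743060; 7525050909487743060 < 7450580596923828125? NO
The largest n with C(n, 8) < 7450580596923828125 is n = 863 (where E[X] = 7386423071602617757/7450580596923828125 ≈ 0.9914). Hence R_5(8) > 863, i.e. R_5(8) ≥ 864.

Largest n = 863; hence R_5(8) > 863.


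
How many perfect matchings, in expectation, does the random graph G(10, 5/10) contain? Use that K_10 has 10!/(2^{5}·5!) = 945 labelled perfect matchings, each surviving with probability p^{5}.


K_10 has 10!/(2^{5}·5!) = 945 labelled perfect matchings.
For each such perfect matching H, let X_H = 1 if all 5 edges of H are present in G. Then P[X_H = 1] = p^{5} = (1/2)^{5} = 1/32.
By linearity: E[X] = Σ_H E[X_H] = 945 · p^{5} = 945 · 1/32 = 945/32.
Numerically: E[X] ≈ 29.5312.

E[X] = 945 · (1/2)^{5} = 945/32 ≈ 29.5312.


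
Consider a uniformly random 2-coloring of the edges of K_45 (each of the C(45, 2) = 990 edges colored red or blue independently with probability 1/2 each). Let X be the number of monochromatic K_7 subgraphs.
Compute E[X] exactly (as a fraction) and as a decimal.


Let X = Σ_S X_S over the C(45, 7) = 45379620 subsets S of size 7, where X_S = 1 if the K_7 on S is monochromatic.
For a fixed S, the K_7 on S has C(7, 2) = 21 edges. P[all 21 edges red] = (1/2)^21, and likewise for blue, so P[monochromatic] = 2·(1/2)^21 = 2^{1 − 21} = 1/1048576.
By linearity: E[X] = C(45, 7) · 2^{1 − 21} = 45379620 · 1/1048576 = 11344905/262144.
Numerically: E[X] ≈ 43.277378.

E[X] = C(45,7)·2^(1−C(7,2)) = 11344905/262144 ≈ 43.277378.


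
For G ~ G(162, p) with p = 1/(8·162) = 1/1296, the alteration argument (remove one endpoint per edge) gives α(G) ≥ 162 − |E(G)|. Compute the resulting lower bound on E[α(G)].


E[|E(G)|] = C(162, 2)·p = 13041 · (1/1296) = 161/16.
E[α(G)] ≥ n − E[|E(G)|] = 162 − 161/16 = 2431/16.
Numerically: ≈ 151.938.
(This is only a lower bound; the true E[α(G)] may be larger.)

E[α(G)] ≥ 2431/16 ≈ 151.938.


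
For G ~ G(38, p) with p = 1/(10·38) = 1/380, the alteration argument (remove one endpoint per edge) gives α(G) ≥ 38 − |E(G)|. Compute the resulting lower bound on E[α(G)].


E[|E(G)|] = C(38, 2)·p = 703 · (1/380) = 37/20.
E[α(G)] ≥ n − E[|E(G)|] = 38 − 37/20 = 723/20.
Numerically: ≈ 36.1500.
(This is only a lower bound; the true E[α(G)] may be larger.)

E[α(G)] ≥ 723/20 ≈ 36.1500.


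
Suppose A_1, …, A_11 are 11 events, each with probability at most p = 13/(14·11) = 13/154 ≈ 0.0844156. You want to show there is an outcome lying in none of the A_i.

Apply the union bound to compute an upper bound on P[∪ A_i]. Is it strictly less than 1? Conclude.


Union bound: P[∪_{i=1}^{11} A_i] ≤ Σ_i P[A_i] ≤ 11·p = 11·(13/154) = 13/14.
Numerically: 13/14 ≈ 0.9285714.
Is 13/14 < 1? YES.
Since P[∪ A_i] ≤ 13/14 < 1, the complement has P[∩ A_i^c] ≥ 1 − 13/14 = 1/14 > 0, so some outcome avoids every A_i.

11·p = 13/14 ≈ 0.9285714; existence CERTIFIED by the union bound.


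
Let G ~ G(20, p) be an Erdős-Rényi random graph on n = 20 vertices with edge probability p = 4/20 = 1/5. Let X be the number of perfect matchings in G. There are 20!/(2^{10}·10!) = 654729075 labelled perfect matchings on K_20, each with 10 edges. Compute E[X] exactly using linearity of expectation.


K_20 has 20!/(2^{10}·10!) = 654729075 labelled perfect matchings.
For each such perfect matching H, let X_H = 1 if all 10 edges of H are present in G. Then P[X_H = 1] = p^{10} = (1/5)^{10} = 1/9765625.
Summing the indicators: E[X] = Σ_H E[X_H] = 654729075 · p^{10} = 654729075 · 1/9765625 = 26189163/390625.
Numerically: E[X] ≈ 67.044.

E[X] = 654729075 · (1/5)^{10} = 26189163/390625 ≈ 67.044.


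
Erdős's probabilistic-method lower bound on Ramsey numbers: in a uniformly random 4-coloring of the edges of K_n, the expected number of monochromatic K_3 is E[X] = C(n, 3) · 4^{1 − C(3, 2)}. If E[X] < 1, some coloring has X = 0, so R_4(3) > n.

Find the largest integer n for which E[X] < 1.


We need C(n, 3) · 4^{1 − 3} < 1, i.e. C(n, 3) < 4^{3 − 1} = 16.
Check values of n near the boundary:
  n = 3: C(3, 3) = 1; 1 < 16? YES
  n = 4: C(4, 3) = 4; 4 < 16? YES
  n = 5: C(5, 3) = 10; 10 < 16? YES
  n = 6: C(6, 3) = 20; 20 < 16? NO
  n = 7: C(7, 3) = 35; 35 < 16? NO
  n = 8: C(8, 3) = 56; 56 < 16? NO
The largest n with C(n, 3) < 16 is n = 5 (where E[X] = 5/8 ≈ 0.625000). Hence R_4(3) > 5, i.e. R_4(3) ≥ 6.

Largest n = 5; hence R_4(3) > 5.


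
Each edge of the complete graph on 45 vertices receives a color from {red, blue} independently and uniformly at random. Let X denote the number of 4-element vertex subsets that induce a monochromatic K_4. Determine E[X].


Let X = Σ_S X_S over the C(45, 4) = 148995 subsets S of size 4, where X_S = 1 if the K_4 on S is monochromatic.
For a fixed S, the K_4 on S has C(4, 2) = 6 edges. P[all 6 edges red] = (1/2)^6, and likewise for blue, so P[monochromatic] = 2·(1/2)^6 = 2^{1 − 6} = 1/32.
By linearity of expectation: E[X] = C(45, 4) · 2^{1 − 6} = 148995 · 1/32 = 148995/32.
Numerically: E[X] ≈ 4656.0938.

E[X] = C(45,4)·2^(1−C(4,2)) = 148995/32 ≈ 4656.0938.


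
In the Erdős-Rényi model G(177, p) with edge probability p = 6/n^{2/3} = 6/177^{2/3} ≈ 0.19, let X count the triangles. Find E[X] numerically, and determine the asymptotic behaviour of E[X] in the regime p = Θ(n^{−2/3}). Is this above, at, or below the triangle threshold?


Number of potential triangles: C(177, 3) = 908600.
Each occurs with probability p³ ≈ (0.19)³ ≈ 6.89457e-03.
By linearity: E[X] = C(177, 3)·p³ ≈ 908600 · 6.89457e-03 ≈ 6264.407.
Since α = 2/3 < 1, p = c/n^{2/3} ≫ 1/n is above the triangle threshold p ~ 1/n. Asymptotically E[X] ~ (c³/6)·n^{3(1−α)} = (6³/6)·n^{1} → ∞; triangles are abundant w.h.p.

E[X] ≈ 6264.407; in regime p = Θ(1/n^{2/3}) E[X] diverges (above the triangle threshold p ~ 1/n).


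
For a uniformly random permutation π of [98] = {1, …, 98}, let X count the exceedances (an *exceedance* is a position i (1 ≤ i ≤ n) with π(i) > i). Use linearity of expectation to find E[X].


Write X = Σ_{i=1}^{98} X_i, where X_i = 1_{π(i) > i}.
For each fixed i, π(i) is uniform over {1, …, 98} (marginal of a uniform permutation), so P[π(i) > i] = (n − i)/n. Summing: Σ_{i=1}^{98} (n − i)/n = (0 + 1 + … + 97)/98 = 98(98 − 1)/(2·98) = (98 − 1)/2.
Hence E[X] = Σ_{i=1}^{98} (98 − i)/98 = 97/2 ≈ 48.5000.

E[X] = 97/2 = 48.5000.


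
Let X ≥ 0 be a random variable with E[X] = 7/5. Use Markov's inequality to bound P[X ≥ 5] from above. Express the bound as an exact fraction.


μ = E[X] = 7/5, a = 5.
Markov: P[X ≥ 5] ≤ μ/a = (7/5)/5 = 7/25.
Numerically: ≈ 0.28000.
(Since a = 5 > μ = 1.40000, the bound 7/25 is < 1 and informative.)

P[X ≥ 5] ≤ 7/25 ≈ 0.28000.


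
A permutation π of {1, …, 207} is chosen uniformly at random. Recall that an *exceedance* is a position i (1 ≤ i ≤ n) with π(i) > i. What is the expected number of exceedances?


Write X = Σ_{i=1}^{207} X_i, where X_i = 1_{π(i) > i}.
For each fixed i, π(i) is uniform over {1, …, 207} (marginal of a uniform permutation), so P[π(i) > i] = (n − i)/n. Summing: Σ_{i=1}^{207} (n − i)/n = (0 + 1 + … + 206)/207 = 207(207 − 1)/(2·207) = (207 − 1)/2.
Hence E[X] = Σ_{i=1}^{207} (207 − i)/207 = 103 ≈ 103.000000.

E[X] = 103 = 103.000000.


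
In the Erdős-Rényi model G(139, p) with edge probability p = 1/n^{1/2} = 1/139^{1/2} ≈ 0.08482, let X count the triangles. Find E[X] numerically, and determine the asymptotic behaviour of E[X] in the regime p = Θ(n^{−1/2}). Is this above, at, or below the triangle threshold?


Number of potential triangles: C(139, 3) = 437989.
Each occurs with probability p³ ≈ (0.08482)³ ≈ 6.102079e-04.
By linearity: E[X] = C(139, 3)·p³ ≈ 437989 · 6.102079e-04 ≈ 267.2643.
Since α = 1/2 < 1, p = c/n^{1/2} ≫ 1/n is above the triangle threshold p ~ 1/n. Asymptotically E[X] ~ (c³/6)·n^{3(1−α)} = (1³/6)·n^{1.5} → ∞; triangles are abundant w.h.p.

E[X] ≈ 267.2643; in regime p = Θ(1/n^{1/2}) E[X] diverges (above the triangle threshold p ~ 1/n).


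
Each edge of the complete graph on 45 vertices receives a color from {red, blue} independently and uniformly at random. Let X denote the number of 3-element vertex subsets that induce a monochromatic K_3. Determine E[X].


Let X = Σ_S X_S over the C(45, 3) = 14190 subsets S of size 3, where X_S = 1 if the K_3 on S is monochromatic.
For a fixed S, the K_3 on S has C(3, 2) = 3 edges. P[all 3 edges red] = (1/2)^3, and likewise for blue, so P[monochromatic] = 2·(1/2)^3 = 2^{1 − 3} = 1/4.
By linearity: E[X] = C(45, 3) · 2^{1 − 3} = 14190 · 1/4 = 7095/2.
Numerically: E[X] ≈ 3547.500000.

E[X] = C(45,3)·2^(1−C(3,2)) = 7095/2 ≈ 3547.500000.


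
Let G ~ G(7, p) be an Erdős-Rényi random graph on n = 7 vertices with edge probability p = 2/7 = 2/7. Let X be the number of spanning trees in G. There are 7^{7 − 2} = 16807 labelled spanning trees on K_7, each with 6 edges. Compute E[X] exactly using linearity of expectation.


K_7 has 7^{7 − 2} = 16807 labelled spanning trees.
For each such spanning tree H, let X_H = 1 if all 6 edges of H are present in G. Then P[X_H = 1] = p^{6} = (2/7)^{6} = 64/117649.
By linearity of expectation: E[X] = Σ_H E[X_H] = 16807 · p^{6} = 16807 · 64/117649 = 64/7.
Numerically: E[X] ≈ 9.143.

E[X] = 16807 · (2/7)^{6} = 64/7 ≈ 9.143.


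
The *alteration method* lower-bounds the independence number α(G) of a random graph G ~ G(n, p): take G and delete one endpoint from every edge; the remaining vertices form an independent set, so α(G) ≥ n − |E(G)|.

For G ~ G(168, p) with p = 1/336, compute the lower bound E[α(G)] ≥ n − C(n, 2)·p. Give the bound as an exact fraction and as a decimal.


E[|E(G)|] = C(168, 2)·p = 14028 · (1/336) = 167/4.
E[α(G)] ≥ n − E[|E(G)|] = 168 − 167/4 = 505/4.
Numerically: ≈ 126.25000.
(This is only a lower bound; the true E[α(G)] may be larger.)

E[α(G)] ≥ 505/4 ≈ 126.25000.


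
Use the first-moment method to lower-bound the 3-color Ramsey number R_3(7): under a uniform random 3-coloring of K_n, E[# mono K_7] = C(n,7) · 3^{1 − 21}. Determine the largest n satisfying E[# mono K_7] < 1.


We need C(n, 7) · 3^{1 − 21} < 1, i.e. C(n, 7) < 3^{21 − 1} = 3486784401.
Check values of n near the boundary:
  n = 78: C(78, 7) = 2641902120; 2641902120 < 3486784401? YES
  n = 79: C(79, 7) = 2898753715; 2898753715 < 3486784401? YES
  n = 80: C(80, 7) = 3176716400; 3176716400 < 3486784401? YES
  n = 81: C(81, 7) = 3477216600; 3477216600 < 3486784401? YES
  n = 82: C(82, 7) = 3801756816; 3801756816 < 3486784401? NO
The largest n with C(n, 7) < 3486784401 is n = 81 (where E[X] = 42928600/43046721 ≈ 0.997256). Hence R_3(7) > 81, i.e. R_3(7) ≥ 82.

Largest n = 81; hence R_3(7) > 81.


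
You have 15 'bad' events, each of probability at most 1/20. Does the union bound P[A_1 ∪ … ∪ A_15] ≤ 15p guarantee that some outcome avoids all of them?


Union bound: P[∪_{i=1}^{15} A_i] ≤ Σ_i P[A_i] ≤ 15·p = 15·(1/20) = 3/4.
Numerically: 3/4 ≈ 0.7500000.
Is 3/4 < 1? YES.
Since P[∪ A_i] ≤ 3/4 < 1, the complement has P[∩ A_i^c] ≥ 1 − 3/4 = 1/4 > 0, so some outcome avoids every A_i.

15·p = 3/4 ≈ 0.7500000; existence CERTIFIED by the union bound.


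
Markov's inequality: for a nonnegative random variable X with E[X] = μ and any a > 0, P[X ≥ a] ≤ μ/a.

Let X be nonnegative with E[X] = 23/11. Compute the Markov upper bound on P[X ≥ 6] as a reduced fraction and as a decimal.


μ = E[X] = 23/11, a = 6.
Markov: P[X ≥ 6] ≤ μ/a = (23/11)/6 = 23/66.
Numerically: ≈ 0.348485.
(Since a = 6 > μ = 2.090909, the bound 23/66 is < 1 and informative.)

P[X ≥ 6] ≤ 23/66 ≈ 0.348485.


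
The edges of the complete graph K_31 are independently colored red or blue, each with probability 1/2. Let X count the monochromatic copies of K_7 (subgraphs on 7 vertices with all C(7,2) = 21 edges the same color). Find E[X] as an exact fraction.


Let X = Σ_S X_S over the C(31, 7) = 2629575 subsets S of size 7, where X_S = 1 if the K_7 on S is monochromatic.
For a fixed S, the K_7 on S has C(7, 2) = 21 edges. P[all 21 edges red] = (1/2)^21, and likewise for blue, so P[monochromatic] = 2·(1/2)^21 = 2^{1 − 21} = 1/1048576.
By linearity of expectation: E[X] = C(31, 7) · 2^{1 − 21} = 2629575 · 1/1048576 = 2629575/1048576.
Numerically: E[X] ≈ 2.50776.

E[X] = C(31,7)·2^(1−C(7,2)) = 2629575/1048576 ≈ 2.50776.


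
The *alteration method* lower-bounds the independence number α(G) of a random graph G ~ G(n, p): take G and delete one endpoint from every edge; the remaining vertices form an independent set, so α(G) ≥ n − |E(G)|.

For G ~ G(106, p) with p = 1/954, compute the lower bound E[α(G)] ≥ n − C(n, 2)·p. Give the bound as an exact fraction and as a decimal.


E[|E(G)|] = C(106, 2)·p = 5565 · (1/954) = 35/6.
E[α(G)] ≥ n − E[|E(G)|] = 106 − 35/6 = 601/6.
Numerically: ≈ 100.166667.
(This is only a lower bound; the true E[α(G)] may be larger.)

E[α(G)] ≥ 601/6 ≈ 100.166667.


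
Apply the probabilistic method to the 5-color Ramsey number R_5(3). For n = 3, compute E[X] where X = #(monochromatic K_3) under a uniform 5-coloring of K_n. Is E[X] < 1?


E[X] = C(3, 3) · 5^{1 − 3} = 1 · 5^{−2} = 1/25.
As a reduced fraction: E[X] = 1/25 ≈ 0.0400000.
Is E[X] < 1? YES.
Since E[X] < 1, there exists a 5-coloring of K_{3} with no monochromatic K_3; hence R_5(3) > 3.

E[X] = 1/25 ≈ 0.0400000; E[X] < 1, so R_5(3) > 3.


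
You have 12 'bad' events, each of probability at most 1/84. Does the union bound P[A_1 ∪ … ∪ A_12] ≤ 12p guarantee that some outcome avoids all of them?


Union bound: P[∪_{i=1}^{12} A_i] ≤ Σ_i P[A_i] ≤ 12·p = 12·(1/84) = 1/7.
Numerically: 1/7 ≈ 0.1428571.
Is 1/7 < 1? YES.
Since P[∪ A_i] ≤ 1/7 < 1, the complement has P[∩ A_i^c] ≥ 1 − 1/7 = 6/7 > 0, so some outcome avoids every A_i.

12·p = 1/7 ≈ 0.1428571; existence CERTIFIED by the union bound.


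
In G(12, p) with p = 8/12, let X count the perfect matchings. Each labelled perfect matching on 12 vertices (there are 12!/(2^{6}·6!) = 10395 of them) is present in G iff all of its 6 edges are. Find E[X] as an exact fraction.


K_12 has 12!/(2^{6}·6!) = 10395 labelled perfect matchings.
For each such perfect matching H, let X_H = 1 if all 6 edges of H are present in G. Then P[X_H = 1] = p^{6} = (2/3)^{6} = 64/729.
Summing the indicators: E[X] = Σ_H E[X_H] = 10395 · p^{6} = 10395 · 64/729 = 24640/27.
Numerically: E[X] ≈ 913.

E[X] = 10395 · (2/3)^{6} = 24640/27 ≈ 913.


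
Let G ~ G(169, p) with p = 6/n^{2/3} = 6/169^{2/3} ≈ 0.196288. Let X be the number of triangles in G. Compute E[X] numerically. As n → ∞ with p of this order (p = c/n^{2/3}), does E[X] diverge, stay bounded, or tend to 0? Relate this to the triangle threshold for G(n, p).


Number of potential triangles: C(169, 3) = 790244.
Each occurs with probability p³ ≈ (0.196288)³ ≈ 7.56276041e-03.
By linearity: E[X] = C(169, 3)·p³ ≈ 790244 · 7.56276041e-03 ≈ 5976.426036.
Since α = 2/3 < 1, p = c/n^{2/3} ≫ 1/n is above the triangle threshold p ~ 1/n. Asymptotically E[X] ~ (c³/6)·n^{3(1−α)} = (6³/6)·n^{1} → ∞; triangles are abundant w.h.p.

E[X] ≈ 5976.426036; in regime p = Θ(1/n^{2/3}) E[X] diverges (above the triangle threshold p ~ 1/n).


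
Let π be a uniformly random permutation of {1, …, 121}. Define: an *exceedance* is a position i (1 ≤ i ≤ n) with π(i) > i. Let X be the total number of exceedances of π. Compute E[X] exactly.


Write X = Σ_{i=1}^{121} X_i, where X_i = 1_{π(i) > i}.
For each fixed i, π(i) is uniform over {1, …, 121} (marginal of a uniform permutation), so P[π(i) > i] = (n − i)/n. Summing: Σ_{i=1}^{121} (n − i)/n = (0 + 1 + … + 120)/121 = 121(121 − 1)/(2·121) = (121 − 1)/2.
Hence E[X] = Σ_{i=1}^{121} (121 − i)/121 = 60 ≈ 60.00000.

E[X] = 60 = 60.00000.


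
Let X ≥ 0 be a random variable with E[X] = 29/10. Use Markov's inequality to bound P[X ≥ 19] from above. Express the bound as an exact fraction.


μ = E[X] = 29/10, a = 19.
Markov: P[X ≥ 19] ≤ μ/a = (29/10)/19 = 29/190.
Numerically: ≈ 0.1526.
(Since a = 19 > μ = 2.9000, the bound 29/190 is < 1 and informative.)

P[X ≥ 19] ≤ 29/190 ≈ 0.1526.


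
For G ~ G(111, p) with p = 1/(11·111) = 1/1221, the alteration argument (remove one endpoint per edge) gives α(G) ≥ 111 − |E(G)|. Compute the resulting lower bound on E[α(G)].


E[|E(G)|] = C(111, 2)·p = 6105 · (1/1221) = 5.
E[α(G)] ≥ n − E[|E(G)|] = 111 − 5 = 106.
Numerically: ≈ 106.000000.
(This is only a lower bound; the true E[α(G)] may be larger.)

E[α(G)] ≥ 106 ≈ 106.000000.


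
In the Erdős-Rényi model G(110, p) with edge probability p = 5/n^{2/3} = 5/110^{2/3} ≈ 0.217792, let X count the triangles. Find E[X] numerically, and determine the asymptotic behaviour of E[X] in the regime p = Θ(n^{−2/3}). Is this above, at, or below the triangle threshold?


Number of potential triangles: C(110, 3) = 215820.
Each occurs with probability p³ ≈ (0.217792)³ ≈ 1.03305785e-02.
By linearity: E[X] = C(110, 3)·p³ ≈ 215820 · 1.03305785e-02 ≈ 2229.545455.
Since α = 2/3 < 1, p = c/n^{2/3} ≫ 1/n is above the triangle threshold p ~ 1/n. Asymptotically E[X] ~ (c³/6)·n^{3(1−α)} = (5³/6)·n^{1} → ∞; triangles are abundant w.h.p.

E[X] ≈ 2229.545455; in regime p = Θ(1/n^{2/3}) E[X] diverges (above the triangle threshold p ~ 1/n).


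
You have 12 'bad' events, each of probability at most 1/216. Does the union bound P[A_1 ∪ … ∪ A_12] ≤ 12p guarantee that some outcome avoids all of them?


Union bound: P[∪_{i=1}^{12} A_i] ≤ Σ_i P[A_i] ≤ 12·p = 12·(1/216) = 1/18.
Numerically: 1/18 ≈ 0.0555556.
Is 1/18 < 1? YES.
Since P[∪ A_i] ≤ 1/18 < 1, the complement has P[∩ A_i^c] ≥ 1 − 1/18 = 17/18 > 0, so some outcome avoids every A_i.

12·p = 1/18 ≈ 0.0555556; existence CERTIFIED by the union bound.


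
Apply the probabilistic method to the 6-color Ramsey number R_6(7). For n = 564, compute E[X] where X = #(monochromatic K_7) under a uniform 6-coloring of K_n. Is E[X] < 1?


E[X] = C(564, 7) · 6^{1 − 21} = 3469685994423792 · 6^{−20} = 3469685994423792/3656158440062976.
As a reduced fraction: E[X] = 24095041627943/25389989167104 ≈ 0.949.
Is E[X] < 1? YES.
Since E[X] < 1, there exists a 6-coloring of K_{564} with no monochromatic K_7; hence R_6(7) > 564.

E[X] = 24095041627943/25389989167104 ≈ 0.949; E[X] < 1, so R_6(7) > 564.


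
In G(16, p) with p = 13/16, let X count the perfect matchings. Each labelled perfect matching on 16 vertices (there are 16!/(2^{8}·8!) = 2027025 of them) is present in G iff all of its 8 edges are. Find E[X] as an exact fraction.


K_16 has 16!/(2^{8}·8!) = 2027025 labelled perfect matchings.
For each such perfect matching H, let X_H = 1 if all 8 edges of H are present in G. Then P[X_H = 1] = p^{8} = (13/16)^{8} = 815730721/4294967296.
Summing the indicators: E[X] = Σ_H E[X_H] = 2027025 · p^{8} = 2027025 · 815730721/4294967296 = 1653506564735025/4294967296.
Numerically: E[X] ≈ 3.8499e+05.

E[X] = 2027025 · (13/16)^{8} = 1653506564735025/4294967296 ≈ 3.8499e+05.


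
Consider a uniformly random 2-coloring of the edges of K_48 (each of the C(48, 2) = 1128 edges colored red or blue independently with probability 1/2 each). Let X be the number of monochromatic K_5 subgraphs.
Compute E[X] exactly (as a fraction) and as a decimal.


Let X = Σ_S X_S over the C(48, 5) = 1712304 subsets S of size 5, where X_S = 1 if the K_5 on S is monochromatic.
For a fixed S, the K_5 on S has C(5, 2) = 10 edges. P[all 10 edges red] = (1/2)^10, and likewise for blue, so P[monochromatic] = 2·(1/2)^10 = 2^{1 − 10} = 1/512.
By linearity of expectation: E[X] = C(48, 5) · 2^{1 − 10} = 1712304 · 1/512 = 107019/32.
Numerically: E[X] ≈ 3344.34375.

E[X] = C(48,5)·2^(1−C(5,2)) = 107019/32 ≈ 3344.34375.


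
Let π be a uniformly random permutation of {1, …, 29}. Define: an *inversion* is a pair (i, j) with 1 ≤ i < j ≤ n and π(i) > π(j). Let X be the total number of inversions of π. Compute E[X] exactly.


Write X = Σ X_I over the C(29, 2) = 406 pairs i < j, with X_I the indicator of one inversion.
There are 406 indicators.
For each fixed pair i < j, the values π(i) and π(j) are two distinct elements of {1, …, 29} in uniformly random order; by symmetry P[π(i) > π(j)] = 1/2.
By linearity: E[X] = 406 · (1/2) = C(29, 2) · (1/2) = 406/2 = 203 ≈ 203.00000.

E[X] = 203 = 203.00000.


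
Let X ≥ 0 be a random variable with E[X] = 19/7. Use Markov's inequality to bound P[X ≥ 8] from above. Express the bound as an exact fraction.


μ = E[X] = 19/7, a = 8.
Markov: P[X ≥ 8] ≤ μ/a = (19/7)/8 = 19/56.
Numerically: ≈ 0.339.
(Since a = 8 > μ = 2.714, the bound 19/56 is < 1 and informative.)

P[X ≥ 8] ≤ 19/56 ≈ 0.339.


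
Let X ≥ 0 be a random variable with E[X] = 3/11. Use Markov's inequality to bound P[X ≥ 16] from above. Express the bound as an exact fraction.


μ = E[X] = 3/11, a = 16.
Markov: P[X ≥ 16] ≤ μ/a = (3/11)/16 = 3/176.
Numerically: ≈ 0.01705.
(Since a = 16 > μ = 0.27273, the bound 3/176 is < 1 and informative.)

P[X ≥ 16] ≤ 3/176 ≈ 0.01705.


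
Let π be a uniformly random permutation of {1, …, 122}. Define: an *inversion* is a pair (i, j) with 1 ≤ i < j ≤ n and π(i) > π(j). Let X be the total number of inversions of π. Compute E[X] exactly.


Write X = Σ X_I over the C(122, 2) = 7381 pairs i < j, with X_I the indicator of one inversion.
There are 7381 indicators.
For each fixed pair i < j, the values π(i) and π(j) are two distinct elements of {1, …, 122} in uniformly random order; by symmetry P[π(i) > π(j)] = 1/2.
By linearity: E[X] = 7381 · (1/2) = C(122, 2) · (1/2) = 7381/2 = 7381/2 ≈ 3690.50000.

E[X] = 7381/2 = 3690.50000.


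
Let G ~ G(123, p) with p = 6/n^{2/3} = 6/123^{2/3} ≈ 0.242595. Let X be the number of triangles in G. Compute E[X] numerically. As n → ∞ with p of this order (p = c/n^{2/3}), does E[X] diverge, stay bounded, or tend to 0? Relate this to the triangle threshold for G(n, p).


Number of potential triangles: C(123, 3) = 302621.
Each occurs with probability p³ ≈ (0.242595)³ ≈ 1.42772159e-02.
By linearity: E[X] = C(123, 3)·p³ ≈ 302621 · 1.42772159e-02 ≈ 4320.585366.
Since α = 2/3 < 1, p = c/n^{2/3} ≫ 1/n is above the triangle threshold p ~ 1/n. Asymptotically E[X] ~ (c³/6)·n^{3(1−α)} = (6³/6)·n^{1} → ∞; triangles are abundant w.h.p.

E[X] ≈ 4320.585366; in regime p = Θ(1/n^{2/3}) E[X] diverges (above the triangle threshold p ~ 1/n).


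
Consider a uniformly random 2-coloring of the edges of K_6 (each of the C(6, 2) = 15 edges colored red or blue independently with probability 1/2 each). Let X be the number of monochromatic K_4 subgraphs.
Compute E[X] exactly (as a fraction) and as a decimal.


Let X = Σ_S X_S over the C(6, 4) = 15 subsets S of size 4, where X_S = 1 if the K_4 on S is monochromatic.
For a fixed S, the K_4 on S has C(4, 2) = 6 edges. P[all 6 edges red] = (1/2)^6, and likewise for blue, so P[monochromatic] = 2·(1/2)^6 = 2^{1 − 6} = 1/32.
By linearity of expectation: E[X] = C(6, 4) · 2^{1 − 6} = 15 · 1/32 = 15/32.
Numerically: E[X] ≈ 0.46875.

E[X] = C(6,4)·2^(1−C(4,2)) = 15/32 ≈ 0.46875.


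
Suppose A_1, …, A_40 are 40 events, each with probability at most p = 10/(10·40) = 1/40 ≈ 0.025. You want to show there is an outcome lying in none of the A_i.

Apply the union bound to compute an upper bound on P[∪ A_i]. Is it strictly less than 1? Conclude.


Union bound: P[∪_{i=1}^{40} A_i] ≤ Σ_i P[A_i] ≤ 40·p = 40·(1/40) = 1.
Numerically: 1 ≈ 1.000.
Is 1 < 1? NO.
Since the bound 1 is ≥ 1, the union bound is uninformative here; it does NOT by itself certify existence.

40·p = 1 ≈ 1.000; existence NOT certified by the union bound.


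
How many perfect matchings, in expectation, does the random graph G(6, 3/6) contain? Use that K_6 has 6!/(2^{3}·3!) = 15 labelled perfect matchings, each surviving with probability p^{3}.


K_6 has 6!/(2^{3}·3!) = 15 labelled perfect matchings.
For each such perfect matching H, let X_H = 1 if all 3 edges of H are present in G. Then P[X_H = 1] = p^{3} = (1/2)^{3} = 1/8.
Summing the indicators: E[X] = Σ_H E[X_H] = 15 · p^{3} = 15 · 1/8 = 15/8.
Numerically: E[X] ≈ 1.88.

E[X] = 15 · (1/2)^{3} = 15/8 ≈ 1.88.
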